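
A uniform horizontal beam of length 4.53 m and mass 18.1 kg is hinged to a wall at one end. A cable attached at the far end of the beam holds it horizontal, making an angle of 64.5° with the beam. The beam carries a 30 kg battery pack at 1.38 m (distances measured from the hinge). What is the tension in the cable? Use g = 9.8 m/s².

Sum moments about the hinge (the unknown hinge reaction has zero arm there).
Beam weight: 18.1 × 9.8 = 177.4 N down at 2.265 m → arm 2.265 m, τ = 177.4 × 2.265 = 401.8 N·m clockwise.
Battery pack: 30 × 9.8 = 294 N down at 1.38 m → arm 1.38 m, τ = 294 × 1.38 = 405.7 N·m clockwise.
Total clockwise load moment = 807.5 N·m.
The cable tension T acts at 4.53 m; only its component perpendicular to the beam, T sinθ, produces torque. sin 64.5° = 0.9026.
Balancing moments: T × 4.53 × 0.9026 = 807.5, giving T = 807.5 / 4.089 = 197 N.

T ≈ 197 N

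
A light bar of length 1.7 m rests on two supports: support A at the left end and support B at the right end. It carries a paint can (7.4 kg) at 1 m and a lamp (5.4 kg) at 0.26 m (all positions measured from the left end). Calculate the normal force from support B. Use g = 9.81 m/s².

R_B ≈ 50.8 N

About support A:
Paint can: 7.4 × 9.81 = 72.59 N down at 1 m → arm 1 m, τ = 72.59 × 1 = 72.59 N·m clockwise.
Lamp: 5.4 × 9.81 = 52.97 N down at 0.26 m → arm 0.26 m, τ = 52.97 × 0.26 = 13.77 N·m clockwise.
Net load moment about support A = 86.36 N·m clockwise.
Reaction R at support B is upward at 1.7 m, arm 1.7 m → moment R × 1.7 counterclockwise.
Balancing moments: R × 1.7 = 86.36, giving R = 50.8 N.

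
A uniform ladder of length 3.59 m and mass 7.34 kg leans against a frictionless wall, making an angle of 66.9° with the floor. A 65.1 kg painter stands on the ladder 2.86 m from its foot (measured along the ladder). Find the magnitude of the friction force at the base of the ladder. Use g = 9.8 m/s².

About the foot of the ladder:
Ladder weight 7.34×9.8 = 71.93 N acts at 1.795 m along the ladder; its horizontal arm is 1.795·cos66.9° = 0.7042 m → τ = 50.65 N·m clockwise.
Painter: 65.1×9.8 = 638 N at 2.86 m → arm 1.122 m → τ = 715.8 N·m clockwise.
Wall normal N acts horizontally at the top; its moment arm is the height L sinθ = 3.59·sin66.9° = 3.302 m, counterclockwise.
Στ = 0 ⇒ N × 3.302 = 766.4 ⇒ N = 232 N.
ΣFx = 0: friction at the foot balances the wall's push, so f = N_wall = 232 N.

f ≈ 232 N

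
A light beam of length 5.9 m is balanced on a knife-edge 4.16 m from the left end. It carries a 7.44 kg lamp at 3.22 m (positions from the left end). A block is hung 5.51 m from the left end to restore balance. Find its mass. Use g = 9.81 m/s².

m ≈ 5.18 kg

Choose the knife-edge (at 4.16 m from the left end) as the axis so the support reaction has zero arm there.
Lamp: 7.44 × 9.81 = 72.99 N down at 3.22 m → arm 0.94 m, τ = 72.99 × 0.94 = 68.61 N·m counterclockwise.
Net moment of known loads = 68.61 N·m counterclockwise.
An unknown mass m at 5.51 m has arm 1.35 m; its moment is m·g·1.35 clockwise.
Setting net torque to zero: m × 9.81 × 1.35 = 68.61 → m = 68.61 / (9.81 × 1.35) = 5.18 kg.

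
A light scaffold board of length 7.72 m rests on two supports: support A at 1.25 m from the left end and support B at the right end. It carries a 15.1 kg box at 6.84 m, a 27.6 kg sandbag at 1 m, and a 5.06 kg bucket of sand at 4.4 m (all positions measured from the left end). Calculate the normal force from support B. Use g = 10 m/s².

R_B ≈ 144 N

Choose support A as the axis so its reaction then has zero moment arm.
Box: 15.1 × 10 = 151 N down at 6.84 m → arm 5.59 m, τ = 151 × 5.59 = 844.1 N·m clockwise.
Sandbag: 27.6 × 10 = 276 N down at 1 m → arm 0.25 m, τ = 276 × 0.25 = 69 N·m counterclockwise.
Bucket of sand: 5.06 × 10 = 50.6 N down at 4.4 m → arm 3.15 m, τ = 50.6 × 3.15 = 159.4 N·m clockwise.
Net load moment about support A = 934.5 N·m clockwise.
Reaction R at support B is upward at 7.72 m, arm 6.47 m → moment R × 6.47 counterclockwise.
Balancing moments: R × 6.47 = 934.5, giving R = 144 N.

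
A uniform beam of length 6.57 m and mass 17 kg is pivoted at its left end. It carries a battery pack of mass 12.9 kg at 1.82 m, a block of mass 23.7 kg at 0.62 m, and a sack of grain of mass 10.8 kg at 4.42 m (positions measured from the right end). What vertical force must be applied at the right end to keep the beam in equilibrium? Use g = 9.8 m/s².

Taking torques about the left end:
Beam weight: 17 × 9.8 = 166.6 N down at 3.285 m → arm 3.285 m, τ = 166.6 × 3.285 = 547.3 N·m clockwise.
Battery pack: 12.9 × 9.8 = 126.4 N down at 1.82 m → arm 4.75 m, τ = 126.4 × 4.75 = 600.4 N·m clockwise.
Block: 23.7 × 9.8 = 232.3 N down at 0.62 m → arm 5.95 m, τ = 232.3 × 5.95 = 1382 N·m clockwise.
Sack of grain: 10.8 × 9.8 = 105.8 N down at 4.42 m → arm 2.15 m, τ = 105.8 × 2.15 = 227.5 N·m clockwise.
Net moment of the loads = 2757 N·m clockwise.
The upward force F acts at the right end, arm 6.57 m, giving F × 6.57 counterclockwise.
Setting net torque to zero: F × 6.57 = 2757 → F = 2757 / 6.57 = 420 N.

F ≈ 420 N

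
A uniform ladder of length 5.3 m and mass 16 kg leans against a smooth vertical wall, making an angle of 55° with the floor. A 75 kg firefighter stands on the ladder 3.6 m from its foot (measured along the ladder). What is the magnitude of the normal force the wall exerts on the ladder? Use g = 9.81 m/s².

About the foot of the ladder:
Ladder weight 16×9.81 = 157 N acts at 2.65 m along the ladder; its horizontal arm is 2.65·cos55° = 1.52 m → τ = 238.6 N·m clockwise.
Firefighter: 75×9.81 = 735.8 N at 3.6 m → arm 2.065 m → τ = 1519 N·m clockwise.
Wall normal N acts horizontally at the top; its moment arm is the height L sinθ = 5.3·sin55° = 4.342 m, counterclockwise.
Στ = 0 ⇒ N × 4.342 = 1758 ⇒ N = 405 N.

N_wall ≈ 405 N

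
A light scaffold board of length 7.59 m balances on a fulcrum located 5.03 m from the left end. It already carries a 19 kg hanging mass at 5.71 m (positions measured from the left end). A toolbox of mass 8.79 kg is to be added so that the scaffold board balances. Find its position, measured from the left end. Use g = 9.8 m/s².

x ≈ 3.56 m from the left end

Taking torques about the fulcrum (at 5.03 m from the left end):
Hanging mass: 19 × 9.8 = 186.2 N down at 5.71 m → arm 0.68 m, τ = 186.2 × 0.68 = 126.6 N·m clockwise.
Net moment of existing loads = 126.6 N·m clockwise.
The toolbox weighs 8.79 × 9.8 = 86.14 N and must supply an equal counterclockwise moment, so its lever arm about the fulcrum is 126.6 / 86.14 = 1.47 m.
That puts it at 5.03 − 1.47 = 3.56 m from the left end.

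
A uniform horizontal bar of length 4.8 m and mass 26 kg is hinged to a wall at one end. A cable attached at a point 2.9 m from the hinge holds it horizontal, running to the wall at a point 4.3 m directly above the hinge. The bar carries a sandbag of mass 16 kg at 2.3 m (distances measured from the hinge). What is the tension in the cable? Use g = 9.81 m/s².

Take moments about the hinge.
Beam weight: 26 × 9.81 = 255.1 N down at 2.4 m → arm 2.4 m, τ = 255.1 × 2.4 = 612.2 N·m clockwise.
Sandbag: 16 × 9.81 = 157 N down at 2.3 m → arm 2.3 m, τ = 157 × 2.3 = 361.1 N·m clockwise.
Total clockwise load moment = 973.3 N·m.
The cable tension T acts at 2.9 m; only its component perpendicular to the bar, T sinθ, produces torque. sinθ = h/√(h²+d²) = 4.3/√(4.3²+2.9²) = 0.8291.
Balancing moments: T × 2.9 × 0.8291 = 973.3, giving T = 973.3 / 2.404 = 405 N.

T ≈ 405 N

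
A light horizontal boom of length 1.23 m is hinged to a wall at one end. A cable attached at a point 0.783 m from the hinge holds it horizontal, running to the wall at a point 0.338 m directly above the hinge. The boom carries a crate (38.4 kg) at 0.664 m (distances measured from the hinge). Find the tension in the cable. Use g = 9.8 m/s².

Choose the hinge as the axis so the unknown hinge reaction has zero arm there.
Crate: 38.4 × 9.8 = 376.3 N down at 0.664 m → arm 0.664 m, τ = 376.3 × 0.664 = 249.9 N·m clockwise.
Total clockwise load moment = 249.9 N·m.
The cable tension T acts at 0.783 m; only its component perpendicular to the boom, T sinθ, produces torque. sinθ = h/√(h²+d²) = 0.338/√(0.338²+0.783²) = 0.3963.
Στ = 0 ⇒ T × 0.783 × 0.3963 = 249.9 ⇒ T = 249.9 / 0.3103 = 805 N.

T ≈ 805 N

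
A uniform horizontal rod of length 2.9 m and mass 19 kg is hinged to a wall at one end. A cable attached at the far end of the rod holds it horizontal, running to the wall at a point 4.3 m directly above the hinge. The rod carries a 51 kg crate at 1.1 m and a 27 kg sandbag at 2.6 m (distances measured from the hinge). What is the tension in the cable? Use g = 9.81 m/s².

T ≈ 628 N

Sum moments about the hinge (the unknown hinge reaction has zero arm there).
Beam weight: 19 × 9.81 = 186.4 N down at 1.45 m → arm 1.45 m, τ = 186.4 × 1.45 = 270.3 N·m clockwise.
Crate: 51 × 9.81 = 500.3 N down at 1.1 m → arm 1.1 m, τ = 500.3 × 1.1 = 550.3 N·m clockwise.
Sandbag: 27 × 9.81 = 264.9 N down at 2.6 m → arm 2.6 m, τ = 264.9 × 2.6 = 688.7 N·m clockwise.
Total clockwise load moment = 1509 N·m.
The cable tension T acts at 2.9 m; only its component perpendicular to the rod, T sinθ, produces torque. sinθ = h/√(h²+d²) = 4.3/√(4.3²+2.9²) = 0.8291.
For rotational equilibrium, T × 2.9 × 0.8291 = 1509, so T = 1509 / 2.404 = 628 N.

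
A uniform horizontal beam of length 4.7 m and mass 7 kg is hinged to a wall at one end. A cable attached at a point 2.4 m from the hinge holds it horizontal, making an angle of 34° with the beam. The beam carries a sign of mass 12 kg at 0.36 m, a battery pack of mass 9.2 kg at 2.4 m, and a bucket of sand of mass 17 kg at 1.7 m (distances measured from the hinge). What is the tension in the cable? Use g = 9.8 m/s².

T ≈ 524 N

Sum moments about the hinge (the unknown hinge reaction has zero arm there).
Beam weight: 7 × 9.8 = 68.6 N down at 2.35 m → arm 2.35 m, τ = 68.6 × 2.35 = 161.2 N·m clockwise.
Sign: 12 × 9.8 = 117.6 N down at 0.36 m → arm 0.36 m, τ = 117.6 × 0.36 = 42.34 N·m clockwise.
Battery pack: 9.2 × 9.8 = 90.16 N down at 2.4 m → arm 2.4 m, τ = 90.16 × 2.4 = 216.4 N·m clockwise.
Bucket of sand: 17 × 9.8 = 166.6 N down at 1.7 m → arm 1.7 m, τ = 166.6 × 1.7 = 283.2 N·m clockwise.
Total clockwise load moment = 703.1 N·m.
The cable tension T acts at 2.4 m; only its component perpendicular to the beam, T sinθ, produces torque. sin 34° = 0.5592.
For rotational equilibrium, T × 2.4 × 0.5592 = 703.1, so T = 703.1 / 1.342 = 524 N.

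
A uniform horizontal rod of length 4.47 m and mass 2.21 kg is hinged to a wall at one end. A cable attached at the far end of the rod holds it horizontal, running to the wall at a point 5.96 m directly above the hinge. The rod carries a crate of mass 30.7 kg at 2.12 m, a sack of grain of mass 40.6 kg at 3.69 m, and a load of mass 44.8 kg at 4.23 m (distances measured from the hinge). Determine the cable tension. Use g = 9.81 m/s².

Take moments about the hinge.
Beam weight: 2.21 × 9.81 = 21.68 N down at 2.235 m → arm 2.235 m, τ = 21.68 × 2.235 = 48.45 N·m clockwise.
Crate: 30.7 × 9.81 = 301.2 N down at 2.12 m → arm 2.12 m, τ = 301.2 × 2.12 = 638.5 N·m clockwise.
Sack of grain: 40.6 × 9.81 = 398.3 N down at 3.69 m → arm 3.69 m, τ = 398.3 × 3.69 = 1470 N·m clockwise.
Load: 44.8 × 9.81 = 439.5 N down at 4.23 m → arm 4.23 m, τ = 439.5 × 4.23 = 1859 N·m clockwise.
Total clockwise load moment = 4016 N·m.
The cable tension T acts at 4.47 m; only its component perpendicular to the rod, T sinθ, produces torque. sinθ = h/√(h²+d²) = 5.96/√(5.96²+4.47²) = 0.8.
For rotational equilibrium, T × 4.47 × 0.8 = 4016, so T = 4016 / 3.576 = 1120 N.

T ≈ 1120 N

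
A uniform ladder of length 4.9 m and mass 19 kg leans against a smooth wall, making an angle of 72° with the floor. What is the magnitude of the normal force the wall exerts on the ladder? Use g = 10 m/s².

N_wall ≈ 30.9 N

Taking torques about the foot of the ladder:
Ladder weight 19×10 = 190 N acts at 2.45 m along the ladder; its horizontal arm is 2.45·cos72° = 0.7571 m → τ = 143.8 N·m clockwise.
Wall normal N acts horizontally at the top; its moment arm is the height L sinθ = 4.9·sin72° = 4.66 m, counterclockwise.
Setting net torque to zero: N × 4.66 = 143.8 → N = 30.9 N.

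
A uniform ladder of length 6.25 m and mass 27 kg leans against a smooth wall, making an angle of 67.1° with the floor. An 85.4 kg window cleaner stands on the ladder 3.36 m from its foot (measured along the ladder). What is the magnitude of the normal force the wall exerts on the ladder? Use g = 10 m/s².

Choose the foot of the ladder as the axis so the floor normal and friction both act there and drop out.
Ladder weight 27×10 = 270 N acts at 3.125 m along the ladder; its horizontal arm is 3.125·cos67.1° = 1.216 m → τ = 328.3 N·m clockwise.
Window cleaner: 85.4×10 = 854 N at 3.36 m → arm 1.307 m → τ = 1116 N·m clockwise.
Wall normal N acts horizontally at the top; its moment arm is the height L sinθ = 6.25·sin67.1° = 5.757 m, counterclockwise.
For rotational equilibrium, N × 5.757 = 1444, so N = 251 N.

N_wall ≈ 251 N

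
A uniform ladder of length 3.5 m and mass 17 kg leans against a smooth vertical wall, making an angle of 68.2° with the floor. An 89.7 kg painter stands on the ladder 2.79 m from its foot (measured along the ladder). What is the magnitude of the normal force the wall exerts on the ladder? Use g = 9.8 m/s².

Take moments about the foot of the ladder.
Ladder weight 17×9.8 = 166.6 N acts at 1.75 m along the ladder; its horizontal arm is 1.75·cos68.2° = 0.6499 m → τ = 108.3 N·m clockwise.
Painter: 89.7×9.8 = 879.1 N at 2.79 m → arm 1.036 m → τ = 910.7 N·m clockwise.
Wall normal N acts horizontally at the top; its moment arm is the height L sinθ = 3.5·sin68.2° = 3.25 m, counterclockwise.
Setting net torque to zero: N × 3.25 = 1019 → N = 314 N.

N_wall ≈ 314 N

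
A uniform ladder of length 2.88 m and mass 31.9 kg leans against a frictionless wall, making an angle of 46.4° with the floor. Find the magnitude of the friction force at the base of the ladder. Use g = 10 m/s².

Taking torques about the foot of the ladder:
Ladder weight 31.9×10 = 319 N acts at 1.44 m along the ladder; its horizontal arm is 1.44·cos46.4° = 0.9931 m → τ = 316.8 N·m clockwise.
Wall normal N acts horizontally at the top; its moment arm is the height L sinθ = 2.88·sin46.4° = 2.086 m, counterclockwise.
Setting net torque to zero: N × 2.086 = 316.8 → N = 152 N.
ΣFx = 0: friction at the foot balances the wall's push, so f = N_wall = 152 N.

f ≈ 152 N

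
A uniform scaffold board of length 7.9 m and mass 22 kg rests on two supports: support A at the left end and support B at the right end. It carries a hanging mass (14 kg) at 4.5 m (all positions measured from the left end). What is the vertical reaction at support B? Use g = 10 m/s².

R_B ≈ 190 N

Sum moments about support A (its reaction then has zero moment arm).
Beam weight: 22 × 10 = 220 N down at 3.95 m → arm 3.95 m, τ = 220 × 3.95 = 869 N·m clockwise.
Hanging mass: 14 × 10 = 140 N down at 4.5 m → arm 4.5 m, τ = 140 × 4.5 = 630 N·m clockwise.
Net load moment about support A = 1499 N·m clockwise.
Reaction R at support B is upward at 7.9 m, arm 7.9 m → moment R × 7.9 counterclockwise.
Balancing moments: R × 7.9 = 1499, giving R = 190 N.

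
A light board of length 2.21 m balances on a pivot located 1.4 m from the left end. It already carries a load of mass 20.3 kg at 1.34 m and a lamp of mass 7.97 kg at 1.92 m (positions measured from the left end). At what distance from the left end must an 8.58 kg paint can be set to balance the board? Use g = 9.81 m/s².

x ≈ 1.06 m from the left end

Sum moments about the pivot (at 1.4 m from the left end) (the support reaction has zero arm there).
Load: 20.3 × 9.81 = 199.1 N down at 1.34 m → arm 0.06 m, τ = 199.1 × 0.06 = 11.95 N·m counterclockwise.
Lamp: 7.97 × 9.81 = 78.19 N down at 1.92 m → arm 0.52 m, τ = 78.19 × 0.52 = 40.66 N·m clockwise.
Net moment of existing loads = 28.71 N·m clockwise.
The paint can weighs 8.58 × 9.81 = 84.17 N and must supply an equal counterclockwise moment, so its lever arm about the pivot is 28.71 / 84.17 = 0.341 m.
That puts it at 1.4 − 0.341 = 1.06 m from the left end.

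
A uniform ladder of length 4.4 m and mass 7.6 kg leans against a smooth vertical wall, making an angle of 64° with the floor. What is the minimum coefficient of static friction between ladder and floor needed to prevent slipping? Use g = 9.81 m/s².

Choose the foot of the ladder as the axis so the floor normal and friction both act there and drop out.
Ladder weight 7.6×9.81 = 74.56 N acts at 2.2 m along the ladder; its horizontal arm is 2.2·cos64° = 0.9644 m → τ = 71.91 N·m clockwise.
Wall normal N acts horizontally at the top; its moment arm is the height L sinθ = 4.4·sin64° = 3.955 m, counterclockwise.
For rotational equilibrium, N × 3.955 = 71.91, so N = 18.18 N.
ΣFx = 0 ⇒ f = N_wall = 18.18 N. ΣFy = 0 ⇒ N_floor = 74.56 N.
μ_min = f / N_floor = 18.18 / 74.56 = 0.244.

μ_min ≈ 0.244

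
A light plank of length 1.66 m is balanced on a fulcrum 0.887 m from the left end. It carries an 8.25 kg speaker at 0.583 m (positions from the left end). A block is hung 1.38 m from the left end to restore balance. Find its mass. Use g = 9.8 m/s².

m ≈ 5.09 kg

Sum moments about the fulcrum (at 0.887 m from the left end) (the support reaction has zero arm there).
Speaker: 8.25 × 9.8 = 80.85 N down at 0.583 m → arm 0.304 m, τ = 80.85 × 0.304 = 24.58 N·m counterclockwise.
Net moment of known loads = 24.58 N·m counterclockwise.
An unknown mass m at 1.38 m has arm 0.493 m; its moment is m·g·0.493 clockwise.
Setting net torque to zero: m × 9.8 × 0.493 = 24.58 → m = 24.58 / (9.8 × 0.493) = 5.09 kg.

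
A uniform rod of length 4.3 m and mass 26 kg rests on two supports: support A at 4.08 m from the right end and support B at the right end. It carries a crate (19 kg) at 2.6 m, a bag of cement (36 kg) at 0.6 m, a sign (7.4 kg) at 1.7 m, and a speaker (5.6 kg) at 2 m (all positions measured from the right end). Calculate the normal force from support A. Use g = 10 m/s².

R_A ≈ 369 N

Sum moments about support B (its reaction then has zero moment arm).
Beam weight: 26 × 10 = 260 N down at 2.15 m → arm 2.15 m, τ = 260 × 2.15 = 559 N·m counterclockwise.
Crate: 19 × 10 = 190 N down at 2.6 m → arm 2.6 m, τ = 190 × 2.6 = 494 N·m counterclockwise.
Bag of cement: 36 × 10 = 360 N down at 0.6 m → arm 0.6 m, τ = 360 × 0.6 = 216 N·m counterclockwise.
Sign: 7.4 × 10 = 74 N down at 1.7 m → arm 1.7 m, τ = 74 × 1.7 = 125.8 N·m counterclockwise.
Speaker: 5.6 × 10 = 56 N down at 2 m → arm 2 m, τ = 56 × 2 = 112 N·m counterclockwise.
Net load moment about support B = 1507 N·m counterclockwise.
Reaction R at support A is upward at 4.08 m, arm 4.08 m → moment R × 4.08 clockwise.
Στ = 0 ⇒ R × 4.08 = 1507 ⇒ R = 369 N.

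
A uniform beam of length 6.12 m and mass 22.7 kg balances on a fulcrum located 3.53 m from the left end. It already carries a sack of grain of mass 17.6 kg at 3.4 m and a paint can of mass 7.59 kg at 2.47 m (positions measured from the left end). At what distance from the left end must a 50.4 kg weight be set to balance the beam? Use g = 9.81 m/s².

About the fulcrum (at 3.53 m from the left end):
Beam weight: 22.7 × 9.81 = 222.7 N down at 3.06 m → arm 0.47 m, τ = 222.7 × 0.47 = 104.7 N·m counterclockwise.
Sack of grain: 17.6 × 9.81 = 172.7 N down at 3.4 m → arm 0.13 m, τ = 172.7 × 0.13 = 22.45 N·m counterclockwise.
Paint can: 7.59 × 9.81 = 74.46 N down at 2.47 m → arm 1.06 m, τ = 74.46 × 1.06 = 78.93 N·m counterclockwise.
Net moment of existing loads = 206.1 N·m counterclockwise.
The weight weighs 50.4 × 9.81 = 494.4 N and must supply an equal clockwise moment, so its lever arm about the fulcrum is 206.1 / 494.4 = 0.417 m.
That puts it at 3.53 + 0.417 = 3.95 m from the left end.

x ≈ 3.95 m from the left end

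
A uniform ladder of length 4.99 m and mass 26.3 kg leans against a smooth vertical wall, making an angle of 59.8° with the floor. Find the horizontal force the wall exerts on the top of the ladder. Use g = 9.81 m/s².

Take moments about the foot of the ladder.
Ladder weight 26.3×9.81 = 258 N acts at 2.495 m along the ladder; its horizontal arm is 2.495·cos59.8° = 1.255 m → τ = 323.8 N·m clockwise.
Wall normal N acts horizontally at the top; its moment arm is the height L sinθ = 4.99·sin59.8° = 4.313 m, counterclockwise.
Balancing moments: N × 4.313 = 323.8, giving N = 75.1 N.

N_wall ≈ 75.1 N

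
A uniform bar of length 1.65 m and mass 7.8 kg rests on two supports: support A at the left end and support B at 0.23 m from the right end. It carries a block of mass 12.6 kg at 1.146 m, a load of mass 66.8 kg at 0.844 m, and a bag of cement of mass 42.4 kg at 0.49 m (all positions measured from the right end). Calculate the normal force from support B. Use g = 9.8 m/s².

R_B ≈ 799 N

Taking torques about support A:
Beam weight: 7.8 × 9.8 = 76.44 N down at 0.825 m → arm 0.825 m, τ = 76.44 × 0.825 = 63.06 N·m clockwise.
Block: 12.6 × 9.8 = 123.5 N down at 1.146 m → arm 0.504 m, τ = 123.5 × 0.504 = 62.24 N·m clockwise.
Load: 66.8 × 9.8 = 654.6 N down at 0.844 m → arm 0.806 m, τ = 654.6 × 0.806 = 527.6 N·m clockwise.
Bag of cement: 42.4 × 9.8 = 415.5 N down at 0.49 m → arm 1.16 m, τ = 415.5 × 1.16 = 482 N·m clockwise.
Net load moment about support A = 1135 N·m clockwise.
Reaction R at support B is upward at 0.23 m, arm 1.42 m → moment R × 1.42 counterclockwise.
Balancing moments: R × 1.42 = 1135, giving R = 799 N.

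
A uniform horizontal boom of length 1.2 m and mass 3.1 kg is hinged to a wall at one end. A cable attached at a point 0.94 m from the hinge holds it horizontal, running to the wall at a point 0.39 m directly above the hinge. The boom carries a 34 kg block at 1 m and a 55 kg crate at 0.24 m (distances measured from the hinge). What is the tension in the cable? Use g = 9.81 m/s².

Taking torques about the hinge:
Beam weight: 3.1 × 9.81 = 30.41 N down at 0.6 m → arm 0.6 m, τ = 30.41 × 0.6 = 18.25 N·m clockwise.
Block: 34 × 9.81 = 333.5 N down at 1 m → arm 1 m, τ = 333.5 × 1 = 333.5 N·m clockwise.
Crate: 55 × 9.81 = 539.6 N down at 0.24 m → arm 0.24 m, τ = 539.6 × 0.24 = 129.5 N·m clockwise.
Total clockwise load moment = 481.2 N·m.
The cable tension T acts at 0.94 m; only its component perpendicular to the boom, T sinθ, produces torque. sinθ = h/√(h²+d²) = 0.39/√(0.39²+0.94²) = 0.3832.
For rotational equilibrium, T × 0.94 × 0.3832 = 481.2, so T = 481.2 / 0.3602 = 1340 N.

T ≈ 1340 N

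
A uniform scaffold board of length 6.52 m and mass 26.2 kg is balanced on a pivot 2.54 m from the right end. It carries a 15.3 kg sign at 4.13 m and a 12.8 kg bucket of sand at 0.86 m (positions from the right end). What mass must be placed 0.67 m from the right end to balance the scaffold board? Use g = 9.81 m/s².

m ≈ 11.6 kg

Take moments about the pivot (at 2.54 m from the right end).
Beam weight: 26.2 × 9.81 = 257 N down at 3.26 m → arm 0.72 m, τ = 257 × 0.72 = 185 N·m counterclockwise.
Sign: 15.3 × 9.81 = 150.1 N down at 4.13 m → arm 1.59 m, τ = 150.1 × 1.59 = 238.7 N·m counterclockwise.
Bucket of sand: 12.8 × 9.81 = 125.6 N down at 0.86 m → arm 1.68 m, τ = 125.6 × 1.68 = 211 N·m clockwise.
Net moment of known loads = 212.7 N·m counterclockwise.
An unknown mass m at 0.67 m has arm 1.87 m; its moment is m·g·1.87 clockwise.
Balancing moments: m × 9.81 × 1.87 = 212.7, giving m = 212.7 / (9.81 × 1.87) = 11.6 kg.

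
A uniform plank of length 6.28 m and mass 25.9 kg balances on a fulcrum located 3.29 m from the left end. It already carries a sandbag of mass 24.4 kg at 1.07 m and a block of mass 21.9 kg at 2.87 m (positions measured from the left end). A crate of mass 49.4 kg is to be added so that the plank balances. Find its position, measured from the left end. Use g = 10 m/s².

Sum moments about the fulcrum (at 3.29 m from the left end) (the support reaction has zero arm there).
Beam weight: 25.9 × 10 = 259 N down at 3.14 m → arm 0.15 m, τ = 259 × 0.15 = 38.85 N·m counterclockwise.
Sandbag: 24.4 × 10 = 244 N down at 1.07 m → arm 2.22 m, τ = 244 × 2.22 = 541.7 N·m counterclockwise.
Block: 21.9 × 10 = 219 N down at 2.87 m → arm 0.42 m, τ = 219 × 0.42 = 91.98 N·m counterclockwise.
Net moment of existing loads = 672.5 N·m counterclockwise.
The crate weighs 49.4 × 10 = 494 N and must supply an equal clockwise moment, so its lever arm about the fulcrum is 672.5 / 494 = 1.36 m.
That puts it at 3.29 + 1.36 = 4.65 m from the left end.

x ≈ 4.65 m from the left end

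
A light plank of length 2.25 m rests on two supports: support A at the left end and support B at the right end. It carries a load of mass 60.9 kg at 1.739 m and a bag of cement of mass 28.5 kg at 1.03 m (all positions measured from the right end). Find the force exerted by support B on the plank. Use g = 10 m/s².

Take moments about support A.
Load: 60.9 × 10 = 609 N down at 1.739 m → arm 0.511 m, τ = 609 × 0.511 = 311.2 N·m clockwise.
Bag of cement: 28.5 × 10 = 285 N down at 1.03 m → arm 1.22 m, τ = 285 × 1.22 = 347.7 N·m clockwise.
Net load moment about support A = 658.9 N·m clockwise.
Reaction R at support B is upward at 0 m, arm 2.25 m → moment R × 2.25 counterclockwise.
Setting net torque to zero: R × 2.25 = 658.9 → R = 293 N.

R_B ≈ 293 N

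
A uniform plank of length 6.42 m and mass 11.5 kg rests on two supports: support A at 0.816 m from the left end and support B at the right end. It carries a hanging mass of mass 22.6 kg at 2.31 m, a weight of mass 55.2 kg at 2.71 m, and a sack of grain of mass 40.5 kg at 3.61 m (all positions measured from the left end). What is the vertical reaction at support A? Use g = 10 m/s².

R_A ≈ 800 N

Take moments about support B.
Beam weight: 11.5 × 10 = 115 N down at 3.21 m → arm 3.21 m, τ = 115 × 3.21 = 369.1 N·m counterclockwise.
Hanging mass: 22.6 × 10 = 226 N down at 2.31 m → arm 4.11 m, τ = 226 × 4.11 = 928.9 N·m counterclockwise.
Weight: 55.2 × 10 = 552 N down at 2.71 m → arm 3.71 m, τ = 552 × 3.71 = 2048 N·m counterclockwise.
Sack of grain: 40.5 × 10 = 405 N down at 3.61 m → arm 2.81 m, τ = 405 × 2.81 = 1138 N·m counterclockwise.
Net load moment about support B = 4484 N·m counterclockwise.
Reaction R at support A is upward at 0.816 m, arm 5.604 m → moment R × 5.604 clockwise.
For rotational equilibrium, R × 5.604 = 4484, so R = 800 N.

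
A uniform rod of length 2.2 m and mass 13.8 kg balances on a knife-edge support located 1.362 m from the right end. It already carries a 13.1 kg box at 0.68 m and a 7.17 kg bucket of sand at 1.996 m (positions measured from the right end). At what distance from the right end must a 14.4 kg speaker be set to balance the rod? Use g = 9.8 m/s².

x ≈ 1.92 m from the right end

About the knife-edge support (at 1.362 m from the right end):
Beam weight: 13.8 × 9.8 = 135.2 N down at 1.1 m → arm 0.262 m, τ = 135.2 × 0.262 = 35.42 N·m clockwise.
Box: 13.1 × 9.8 = 128.4 N down at 0.68 m → arm 0.682 m, τ = 128.4 × 0.682 = 87.57 N·m clockwise.
Bucket of sand: 7.17 × 9.8 = 70.27 N down at 1.996 m → arm 0.634 m, τ = 70.27 × 0.634 = 44.55 N·m counterclockwise.
Net moment of existing loads = 78.44 N·m clockwise.
The speaker weighs 14.4 × 9.8 = 141.1 N and must supply an equal counterclockwise moment, so its lever arm about the knife-edge support is 78.44 / 141.1 = 0.556 m.
That puts it at 1.362 + 0.556 = 1.92 m from the right end.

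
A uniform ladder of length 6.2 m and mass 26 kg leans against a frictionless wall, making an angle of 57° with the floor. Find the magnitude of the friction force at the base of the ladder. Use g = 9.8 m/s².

Sum moments about the foot of the ladder (the floor normal and friction both act there and drop out).
Ladder weight 26×9.8 = 254.8 N acts at 3.1 m along the ladder; its horizontal arm is 3.1·cos57° = 1.688 m → τ = 430.1 N·m clockwise.
Wall normal N acts horizontally at the top; its moment arm is the height L sinθ = 6.2·sin57° = 5.2 m, counterclockwise.
Balancing moments: N × 5.2 = 430.1, giving N = 82.7 N.
ΣFx = 0: friction at the foot balances the wall's push, so f = N_wall = 82.7 N.

f ≈ 82.7 N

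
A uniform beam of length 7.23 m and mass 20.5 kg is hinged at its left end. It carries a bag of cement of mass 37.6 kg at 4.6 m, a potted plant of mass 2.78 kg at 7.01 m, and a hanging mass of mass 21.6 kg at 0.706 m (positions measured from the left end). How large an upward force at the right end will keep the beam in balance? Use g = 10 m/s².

F ≈ 390 N

Take moments about the left end.
Beam weight: 20.5 × 10 = 205 N down at 3.615 m → arm 3.615 m, τ = 205 × 3.615 = 741.1 N·m clockwise.
Bag of cement: 37.6 × 10 = 376 N down at 4.6 m → arm 4.6 m, τ = 376 × 4.6 = 1730 N·m clockwise.
Potted plant: 2.78 × 10 = 27.8 N down at 7.01 m → arm 7.01 m, τ = 27.8 × 7.01 = 194.9 N·m clockwise.
Hanging mass: 21.6 × 10 = 216 N down at 0.706 m → arm 0.706 m, τ = 216 × 0.706 = 152.5 N·m clockwise.
Net moment of the loads = 2818 N·m clockwise.
The upward force F acts at the right end, arm 7.23 m, giving F × 7.23 counterclockwise.
Balancing moments: F × 7.23 = 2818, giving F = 2818 / 7.23 = 390 N.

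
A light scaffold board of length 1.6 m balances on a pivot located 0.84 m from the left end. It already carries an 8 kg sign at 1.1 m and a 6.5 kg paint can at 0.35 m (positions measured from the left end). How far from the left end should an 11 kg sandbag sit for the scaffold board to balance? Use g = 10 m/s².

Sum moments about the pivot (at 0.84 m from the left end) (the support reaction has zero arm there).
Sign: 8 × 10 = 80 N down at 1.1 m → arm 0.26 m, τ = 80 × 0.26 = 20.8 N·m clockwise.
Paint can: 6.5 × 10 = 65 N down at 0.35 m → arm 0.49 m, τ = 65 × 0.49 = 31.85 N·m counterclockwise.
Net moment of existing loads = 11.05 N·m counterclockwise.
The sandbag weighs 11 × 10 = 110 N and must supply an equal clockwise moment, so its lever arm about the pivot is 11.05 / 110 = 0.1 m.
That puts it at 0.84 + 0.1 = 0.94 m from the left end.

x ≈ 0.94 m from the left end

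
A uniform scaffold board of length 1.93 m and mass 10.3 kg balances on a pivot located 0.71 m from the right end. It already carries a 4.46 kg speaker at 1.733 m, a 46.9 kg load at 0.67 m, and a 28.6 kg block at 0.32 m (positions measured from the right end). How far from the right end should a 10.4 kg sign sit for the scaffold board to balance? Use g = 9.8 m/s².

Sum moments about the pivot (at 0.71 m from the right end) (the support reaction has zero arm there).
Beam weight: 10.3 × 9.8 = 100.9 N down at 0.965 m → arm 0.255 m, τ = 100.9 × 0.255 = 25.73 N·m counterclockwise.
Speaker: 4.46 × 9.8 = 43.71 N down at 1.733 m → arm 1.023 m, τ = 43.71 × 1.023 = 44.72 N·m counterclockwise.
Load: 46.9 × 9.8 = 459.6 N down at 0.67 m → arm 0.04 m, τ = 459.6 × 0.04 = 18.38 N·m clockwise.
Block: 28.6 × 9.8 = 280.3 N down at 0.32 m → arm 0.39 m, τ = 280.3 × 0.39 = 109.3 N·m clockwise.
Net moment of existing loads = 57.23 N·m clockwise.
The sign weighs 10.4 × 9.8 = 101.9 N and must supply an equal counterclockwise moment, so its lever arm about the pivot is 57.23 / 101.9 = 0.562 m.
That puts it at 0.71 + 0.562 = 1.27 m from the right end.

x ≈ 1.27 m from the right end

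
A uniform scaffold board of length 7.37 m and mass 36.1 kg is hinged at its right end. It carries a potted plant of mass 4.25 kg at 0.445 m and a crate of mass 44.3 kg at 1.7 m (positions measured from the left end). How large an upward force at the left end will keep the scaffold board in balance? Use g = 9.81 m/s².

F ≈ 551 N

Take moments about the right end.
Beam weight: 36.1 × 9.81 = 354.1 N down at 3.685 m → arm 3.685 m, τ = 354.1 × 3.685 = 1305 N·m counterclockwise.
Potted plant: 4.25 × 9.81 = 41.69 N down at 0.445 m → arm 6.925 m, τ = 41.69 × 6.925 = 288.7 N·m counterclockwise.
Crate: 44.3 × 9.81 = 434.6 N down at 1.7 m → arm 5.67 m, τ = 434.6 × 5.67 = 2464 N·m counterclockwise.
Net moment of the loads = 4058 N·m counterclockwise.
The upward force F acts at the left end, arm 7.37 m, giving F × 7.37 clockwise.
Balancing moments: F × 7.37 = 4058, giving F = 4058 / 7.37 = 551 N.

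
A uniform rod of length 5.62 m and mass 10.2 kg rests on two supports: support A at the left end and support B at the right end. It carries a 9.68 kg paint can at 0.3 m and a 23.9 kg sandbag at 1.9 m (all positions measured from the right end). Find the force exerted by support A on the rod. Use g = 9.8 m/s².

Take moments about support B.
Beam weight: 10.2 × 9.8 = 99.96 N down at 2.81 m → arm 2.81 m, τ = 99.96 × 2.81 = 280.9 N·m counterclockwise.
Paint can: 9.68 × 9.8 = 94.86 N down at 0.3 m → arm 0.3 m, τ = 94.86 × 0.3 = 28.46 N·m counterclockwise.
Sandbag: 23.9 × 9.8 = 234.2 N down at 1.9 m → arm 1.9 m, τ = 234.2 × 1.9 = 445 N·m counterclockwise.
Net load moment about support B = 754.4 N·m counterclockwise.
Reaction R at support A is upward at 5.62 m, arm 5.62 m → moment R × 5.62 clockwise.
For rotational equilibrium, R × 5.62 = 754.4, so R = 134 N.

R_A ≈ 134 N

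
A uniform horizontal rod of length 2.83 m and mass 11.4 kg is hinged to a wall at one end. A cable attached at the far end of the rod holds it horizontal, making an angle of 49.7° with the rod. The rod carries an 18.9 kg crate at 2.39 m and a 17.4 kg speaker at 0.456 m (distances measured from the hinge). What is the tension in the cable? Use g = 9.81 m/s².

T ≈ 315 N

Choose the hinge as the axis so the unknown hinge reaction has zero arm there.
Beam weight: 11.4 × 9.81 = 111.8 N down at 1.415 m → arm 1.415 m, τ = 111.8 × 1.415 = 158.2 N·m clockwise.
Crate: 18.9 × 9.81 = 185.4 N down at 2.39 m → arm 2.39 m, τ = 185.4 × 2.39 = 443.1 N·m clockwise.
Speaker: 17.4 × 9.81 = 170.7 N down at 0.456 m → arm 0.456 m, τ = 170.7 × 0.456 = 77.84 N·m clockwise.
Total clockwise load moment = 679.1 N·m.
The cable tension T acts at 2.83 m; only its component perpendicular to the rod, T sinθ, produces torque. sin 49.7° = 0.7627.
Balancing moments: T × 2.83 × 0.7627 = 679.1, giving T = 679.1 / 2.158 = 315 N.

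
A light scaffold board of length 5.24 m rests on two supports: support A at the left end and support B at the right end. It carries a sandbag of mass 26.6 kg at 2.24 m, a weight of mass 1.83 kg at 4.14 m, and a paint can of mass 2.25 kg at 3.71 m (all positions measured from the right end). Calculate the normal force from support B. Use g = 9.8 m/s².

Take moments about support A.
Sandbag: 26.6 × 9.8 = 260.7 N down at 2.24 m → arm 3 m, τ = 260.7 × 3 = 782.1 N·m clockwise.
Weight: 1.83 × 9.8 = 17.93 N down at 4.14 m → arm 1.1 m, τ = 17.93 × 1.1 = 19.72 N·m clockwise.
Paint can: 2.25 × 9.8 = 22.05 N down at 3.71 m → arm 1.53 m, τ = 22.05 × 1.53 = 33.74 N·m clockwise.
Net load moment about support A = 835.6 N·m clockwise.
Reaction R at support B is upward at 0 m, arm 5.24 m → moment R × 5.24 counterclockwise.
Balancing moments: R × 5.24 = 835.6, giving R = 159 N.

R_B ≈ 159 N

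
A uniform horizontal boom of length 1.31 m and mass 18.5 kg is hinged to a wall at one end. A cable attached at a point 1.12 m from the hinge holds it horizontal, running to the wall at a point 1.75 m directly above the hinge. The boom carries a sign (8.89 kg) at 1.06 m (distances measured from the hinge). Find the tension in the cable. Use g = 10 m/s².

About the hinge:
Beam weight: 18.5 × 10 = 185 N down at 0.655 m → arm 0.655 m, τ = 185 × 0.655 = 121.2 N·m clockwise.
Sign: 8.89 × 10 = 88.9 N down at 1.06 m → arm 1.06 m, τ = 88.9 × 1.06 = 94.23 N·m clockwise.
Total clockwise load moment = 215.4 N·m.
The cable tension T acts at 1.12 m; only its component perpendicular to the boom, T sinθ, produces torque. sinθ = h/√(h²+d²) = 1.75/√(1.75²+1.12²) = 0.8423.
Setting net torque to zero: T × 1.12 × 0.8423 = 215.4 → T = 215.4 / 0.9434 = 228 N.

T ≈ 228 N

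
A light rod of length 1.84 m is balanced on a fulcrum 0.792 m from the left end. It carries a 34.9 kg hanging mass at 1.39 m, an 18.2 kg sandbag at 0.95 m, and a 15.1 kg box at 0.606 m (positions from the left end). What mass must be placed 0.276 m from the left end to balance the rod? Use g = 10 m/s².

Taking torques about the fulcrum (at 0.792 m from the left end):
Hanging mass: 34.9 × 10 = 349 N down at 1.39 m → arm 0.598 m, τ = 349 × 0.598 = 208.7 N·m clockwise.
Sandbag: 18.2 × 10 = 182 N down at 0.95 m → arm 0.158 m, τ = 182 × 0.158 = 28.76 N·m clockwise.
Box: 15.1 × 10 = 151 N down at 0.606 m → arm 0.186 m, τ = 151 × 0.186 = 28.09 N·m counterclockwise.
Net moment of known loads = 209.4 N·m clockwise.
An unknown mass m at 0.276 m has arm 0.516 m; its moment is m·g·0.516 counterclockwise.
Στ = 0 ⇒ m × 10 × 0.516 = 209.4 ⇒ m = 209.4 / (10 × 0.516) = 40.6 kg.

m ≈ 40.6 kg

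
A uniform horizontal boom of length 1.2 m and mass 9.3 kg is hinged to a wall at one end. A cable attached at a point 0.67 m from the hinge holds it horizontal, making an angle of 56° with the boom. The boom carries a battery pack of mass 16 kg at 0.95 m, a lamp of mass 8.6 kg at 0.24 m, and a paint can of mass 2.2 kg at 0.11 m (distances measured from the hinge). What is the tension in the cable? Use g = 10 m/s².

About the hinge:
Beam weight: 9.3 × 10 = 93 N down at 0.6 m → arm 0.6 m, τ = 93 × 0.6 = 55.8 N·m clockwise.
Battery pack: 16 × 10 = 160 N down at 0.95 m → arm 0.95 m, τ = 160 × 0.95 = 152 N·m clockwise.
Lamp: 8.6 × 10 = 86 N down at 0.24 m → arm 0.24 m, τ = 86 × 0.24 = 20.64 N·m clockwise.
Paint can: 2.2 × 10 = 22 N down at 0.11 m → arm 0.11 m, τ = 22 × 0.11 = 2.42 N·m clockwise.
Total clockwise load moment = 230.9 N·m.
The cable tension T acts at 0.67 m; only its component perpendicular to the boom, T sinθ, produces torque. sin 56° = 0.829.
Setting net torque to zero: T × 0.67 × 0.829 = 230.9 → T = 230.9 / 0.5554 = 416 N.

T ≈ 416 N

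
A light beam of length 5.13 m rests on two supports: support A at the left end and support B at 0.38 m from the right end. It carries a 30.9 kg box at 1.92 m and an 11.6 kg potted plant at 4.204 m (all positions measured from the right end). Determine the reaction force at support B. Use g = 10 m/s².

R_B ≈ 231 N

Take moments about support A.
Box: 30.9 × 10 = 309 N down at 1.92 m → arm 3.21 m, τ = 309 × 3.21 = 991.9 N·m clockwise.
Potted plant: 11.6 × 10 = 116 N down at 4.204 m → arm 0.926 m, τ = 116 × 0.926 = 107.4 N·m clockwise.
Net load moment about support A = 1099 N·m clockwise.
Reaction R at support B is upward at 0.38 m, arm 4.75 m → moment R × 4.75 counterclockwise.
Στ = 0 ⇒ R × 4.75 = 1099 ⇒ R = 231 N.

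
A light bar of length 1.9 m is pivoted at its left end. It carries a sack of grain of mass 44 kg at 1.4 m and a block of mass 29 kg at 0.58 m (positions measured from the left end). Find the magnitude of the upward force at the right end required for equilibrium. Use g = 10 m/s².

F ≈ 413 N

Take moments about the left end.
Sack of grain: 44 × 10 = 440 N down at 1.4 m → arm 1.4 m, τ = 440 × 1.4 = 616 N·m clockwise.
Block: 29 × 10 = 290 N down at 0.58 m → arm 0.58 m, τ = 290 × 0.58 = 168.2 N·m clockwise.
Net moment of the loads = 784.2 N·m clockwise.
The upward force F acts at the right end, arm 1.9 m, giving F × 1.9 counterclockwise.
Setting net torque to zero: F × 1.9 = 784.2 → F = 784.2 / 1.9 = 413 N.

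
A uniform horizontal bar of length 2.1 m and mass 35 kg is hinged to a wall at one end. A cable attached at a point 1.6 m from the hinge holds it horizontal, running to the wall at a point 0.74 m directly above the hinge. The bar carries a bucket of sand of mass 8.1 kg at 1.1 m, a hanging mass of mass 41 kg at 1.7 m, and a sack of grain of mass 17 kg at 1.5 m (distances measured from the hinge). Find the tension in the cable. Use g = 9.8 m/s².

T ≈ 2060 N

Take moments about the hinge.
Beam weight: 35 × 9.8 = 343 N down at 1.05 m → arm 1.05 m, τ = 343 × 1.05 = 360.2 N·m clockwise.
Bucket of sand: 8.1 × 9.8 = 79.38 N down at 1.1 m → arm 1.1 m, τ = 79.38 × 1.1 = 87.32 N·m clockwise.
Hanging mass: 41 × 9.8 = 401.8 N down at 1.7 m → arm 1.7 m, τ = 401.8 × 1.7 = 683.1 N·m clockwise.
Sack of grain: 17 × 9.8 = 166.6 N down at 1.5 m → arm 1.5 m, τ = 166.6 × 1.5 = 249.9 N·m clockwise.
Total clockwise load moment = 1381 N·m.
The cable tension T acts at 1.6 m; only its component perpendicular to the bar, T sinθ, produces torque. sinθ = h/√(h²+d²) = 0.74/√(0.74²+1.6²) = 0.4198.
For rotational equilibrium, T × 1.6 × 0.4198 = 1381, so T = 1381 / 0.6717 = 2060 N.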